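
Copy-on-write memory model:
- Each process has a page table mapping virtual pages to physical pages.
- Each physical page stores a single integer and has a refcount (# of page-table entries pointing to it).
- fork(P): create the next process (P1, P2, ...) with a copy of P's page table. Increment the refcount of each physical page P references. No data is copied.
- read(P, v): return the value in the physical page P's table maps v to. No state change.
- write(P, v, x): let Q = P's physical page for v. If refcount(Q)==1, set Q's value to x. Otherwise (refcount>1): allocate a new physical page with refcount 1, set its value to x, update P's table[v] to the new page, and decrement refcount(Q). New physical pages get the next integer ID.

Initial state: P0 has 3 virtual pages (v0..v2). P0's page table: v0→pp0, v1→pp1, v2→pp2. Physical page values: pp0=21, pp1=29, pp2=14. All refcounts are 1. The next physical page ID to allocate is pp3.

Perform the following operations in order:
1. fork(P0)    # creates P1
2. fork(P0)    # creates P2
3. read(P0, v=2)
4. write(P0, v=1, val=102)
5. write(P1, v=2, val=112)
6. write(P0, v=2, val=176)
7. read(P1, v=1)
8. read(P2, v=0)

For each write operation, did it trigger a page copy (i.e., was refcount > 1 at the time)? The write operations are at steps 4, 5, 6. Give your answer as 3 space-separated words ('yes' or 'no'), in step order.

Op 1: fork(P0) -> P1. 3 ppages; refcounts: pp0:2 pp1:2 pp2:2
Op 2: fork(P0) -> P2. 3 ppages; refcounts: pp0:3 pp1:3 pp2:3
Op 3: read(P0, v2) -> 14. No state change.
Op 4: write(P0, v1, 102). refcount(pp1)=3>1 -> COPY to pp3. 4 ppages; refcounts: pp0:3 pp1:2 pp2:3 pp3:1
Op 5: write(P1, v2, 112). refcount(pp2)=3>1 -> COPY to pp4. 5 ppages; refcounts: pp0:3 pp1:2 pp2:2 pp3:1 pp4:1
Op 6: write(P0, v2, 176). refcount(pp2)=2>1 -> COPY to pp5. 6 ppages; refcounts: pp0:3 pp1:2 pp2:1 pp3:1 pp4:1 pp5:1
Op 7: read(P1, v1) -> 29. No state change.
Op 8: read(P2, v0) -> 21. No state change.

yes yes yes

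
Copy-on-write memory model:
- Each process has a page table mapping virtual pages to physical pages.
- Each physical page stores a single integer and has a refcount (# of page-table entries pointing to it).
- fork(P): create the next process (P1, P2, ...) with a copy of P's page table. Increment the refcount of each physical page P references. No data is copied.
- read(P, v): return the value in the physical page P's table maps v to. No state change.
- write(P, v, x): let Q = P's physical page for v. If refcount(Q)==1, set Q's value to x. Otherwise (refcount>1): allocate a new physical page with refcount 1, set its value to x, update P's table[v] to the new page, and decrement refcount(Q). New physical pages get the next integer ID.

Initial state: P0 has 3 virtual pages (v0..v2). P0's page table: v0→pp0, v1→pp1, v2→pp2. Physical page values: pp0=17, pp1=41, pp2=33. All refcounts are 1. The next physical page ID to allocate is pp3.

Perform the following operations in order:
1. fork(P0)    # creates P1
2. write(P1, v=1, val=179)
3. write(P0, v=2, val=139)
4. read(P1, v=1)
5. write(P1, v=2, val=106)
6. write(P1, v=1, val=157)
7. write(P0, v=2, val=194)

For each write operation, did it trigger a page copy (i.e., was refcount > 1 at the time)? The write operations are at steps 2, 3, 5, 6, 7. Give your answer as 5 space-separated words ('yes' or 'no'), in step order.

Op 1: fork(P0) -> P1. 3 ppages; refcounts: pp0:2 pp1:2 pp2:2
Op 2: write(P1, v1, 179). refcount(pp1)=2>1 -> COPY to pp3. 4 ppages; refcounts: pp0:2 pp1:1 pp2:2 pp3:1
Op 3: write(P0, v2, 139). refcount(pp2)=2>1 -> COPY to pp4. 5 ppages; refcounts: pp0:2 pp1:1 pp2:1 pp3:1 pp4:1
Op 4: read(P1, v1) -> 179. No state change.
Op 5: write(P1, v2, 106). refcount(pp2)=1 -> write in place. 5 ppages; refcounts: pp0:2 pp1:1 pp2:1 pp3:1 pp4:1
Op 6: write(P1, v1, 157). refcount(pp3)=1 -> write in place. 5 ppages; refcounts: pp0:2 pp1:1 pp2:1 pp3:1 pp4:1
Op 7: write(P0, v2, 194). refcount(pp4)=1 -> write in place. 5 ppages; refcounts: pp0:2 pp1:1 pp2:1 pp3:1 pp4:1

yes yes no no no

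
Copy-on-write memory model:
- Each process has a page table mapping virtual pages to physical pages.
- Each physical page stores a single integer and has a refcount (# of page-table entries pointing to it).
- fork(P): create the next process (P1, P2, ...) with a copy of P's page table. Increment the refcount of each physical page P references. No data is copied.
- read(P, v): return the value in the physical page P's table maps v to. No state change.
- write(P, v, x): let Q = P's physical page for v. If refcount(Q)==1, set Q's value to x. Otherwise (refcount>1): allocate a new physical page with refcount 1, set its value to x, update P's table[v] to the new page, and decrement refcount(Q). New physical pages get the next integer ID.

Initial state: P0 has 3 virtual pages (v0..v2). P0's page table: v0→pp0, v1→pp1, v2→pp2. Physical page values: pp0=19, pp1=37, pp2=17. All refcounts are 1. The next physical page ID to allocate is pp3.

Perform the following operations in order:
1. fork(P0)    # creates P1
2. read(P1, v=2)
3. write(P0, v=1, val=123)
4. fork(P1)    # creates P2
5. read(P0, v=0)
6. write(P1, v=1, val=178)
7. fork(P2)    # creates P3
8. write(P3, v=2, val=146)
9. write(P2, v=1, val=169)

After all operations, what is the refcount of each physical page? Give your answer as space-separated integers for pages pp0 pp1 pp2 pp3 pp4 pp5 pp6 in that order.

Answer: 4 1 3 1 1 1 1

Derivation:
Op 1: fork(P0) -> P1. 3 ppages; refcounts: pp0:2 pp1:2 pp2:2
Op 2: read(P1, v2) -> 17. No state change.
Op 3: write(P0, v1, 123). refcount(pp1)=2>1 -> COPY to pp3. 4 ppages; refcounts: pp0:2 pp1:1 pp2:2 pp3:1
Op 4: fork(P1) -> P2. 4 ppages; refcounts: pp0:3 pp1:2 pp2:3 pp3:1
Op 5: read(P0, v0) -> 19. No state change.
Op 6: write(P1, v1, 178). refcount(pp1)=2>1 -> COPY to pp4. 5 ppages; refcounts: pp0:3 pp1:1 pp2:3 pp3:1 pp4:1
Op 7: fork(P2) -> P3. 5 ppages; refcounts: pp0:4 pp1:2 pp2:4 pp3:1 pp4:1
Op 8: write(P3, v2, 146). refcount(pp2)=4>1 -> COPY to pp5. 6 ppages; refcounts: pp0:4 pp1:2 pp2:3 pp3:1 pp4:1 pp5:1
Op 9: write(P2, v1, 169). refcount(pp1)=2>1 -> COPY to pp6. 7 ppages; refcounts: pp0:4 pp1:1 pp2:3 pp3:1 pp4:1 pp5:1 pp6:1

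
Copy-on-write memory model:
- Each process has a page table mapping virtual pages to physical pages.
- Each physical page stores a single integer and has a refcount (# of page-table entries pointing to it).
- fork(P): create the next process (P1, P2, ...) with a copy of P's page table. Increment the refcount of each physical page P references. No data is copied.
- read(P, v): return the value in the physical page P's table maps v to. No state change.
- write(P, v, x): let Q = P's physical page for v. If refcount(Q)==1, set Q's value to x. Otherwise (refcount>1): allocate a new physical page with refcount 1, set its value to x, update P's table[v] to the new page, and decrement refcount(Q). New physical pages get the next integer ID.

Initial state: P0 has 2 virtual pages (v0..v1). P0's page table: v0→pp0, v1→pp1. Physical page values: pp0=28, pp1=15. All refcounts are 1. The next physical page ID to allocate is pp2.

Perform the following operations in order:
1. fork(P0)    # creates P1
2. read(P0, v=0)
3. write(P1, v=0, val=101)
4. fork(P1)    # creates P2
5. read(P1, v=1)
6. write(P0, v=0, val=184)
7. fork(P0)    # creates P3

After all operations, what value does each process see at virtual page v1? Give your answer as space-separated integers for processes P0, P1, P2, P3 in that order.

Answer: 15 15 15 15

Derivation:
Op 1: fork(P0) -> P1. 2 ppages; refcounts: pp0:2 pp1:2
Op 2: read(P0, v0) -> 28. No state change.
Op 3: write(P1, v0, 101). refcount(pp0)=2>1 -> COPY to pp2. 3 ppages; refcounts: pp0:1 pp1:2 pp2:1
Op 4: fork(P1) -> P2. 3 ppages; refcounts: pp0:1 pp1:3 pp2:2
Op 5: read(P1, v1) -> 15. No state change.
Op 6: write(P0, v0, 184). refcount(pp0)=1 -> write in place. 3 ppages; refcounts: pp0:1 pp1:3 pp2:2
Op 7: fork(P0) -> P3. 3 ppages; refcounts: pp0:2 pp1:4 pp2:2
P0: v1 -> pp1 = 15
P1: v1 -> pp1 = 15
P2: v1 -> pp1 = 15
P3: v1 -> pp1 = 15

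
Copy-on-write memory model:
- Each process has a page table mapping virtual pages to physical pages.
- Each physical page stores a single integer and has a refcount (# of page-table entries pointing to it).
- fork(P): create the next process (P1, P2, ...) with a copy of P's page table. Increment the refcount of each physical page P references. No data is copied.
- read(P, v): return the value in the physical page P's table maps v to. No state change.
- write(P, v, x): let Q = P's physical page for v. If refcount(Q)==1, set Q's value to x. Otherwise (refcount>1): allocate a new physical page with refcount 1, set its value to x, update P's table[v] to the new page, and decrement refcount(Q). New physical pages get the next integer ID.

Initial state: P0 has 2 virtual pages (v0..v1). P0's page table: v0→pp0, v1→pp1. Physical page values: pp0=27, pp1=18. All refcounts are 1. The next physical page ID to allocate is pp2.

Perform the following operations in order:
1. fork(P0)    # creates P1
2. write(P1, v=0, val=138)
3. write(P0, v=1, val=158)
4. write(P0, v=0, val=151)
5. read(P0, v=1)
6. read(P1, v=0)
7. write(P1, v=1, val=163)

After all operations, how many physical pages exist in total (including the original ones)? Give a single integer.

Answer: 4

Derivation:
Op 1: fork(P0) -> P1. 2 ppages; refcounts: pp0:2 pp1:2
Op 2: write(P1, v0, 138). refcount(pp0)=2>1 -> COPY to pp2. 3 ppages; refcounts: pp0:1 pp1:2 pp2:1
Op 3: write(P0, v1, 158). refcount(pp1)=2>1 -> COPY to pp3. 4 ppages; refcounts: pp0:1 pp1:1 pp2:1 pp3:1
Op 4: write(P0, v0, 151). refcount(pp0)=1 -> write in place. 4 ppages; refcounts: pp0:1 pp1:1 pp2:1 pp3:1
Op 5: read(P0, v1) -> 158. No state change.
Op 6: read(P1, v0) -> 138. No state change.
Op 7: write(P1, v1, 163). refcount(pp1)=1 -> write in place. 4 ppages; refcounts: pp0:1 pp1:1 pp2:1 pp3:1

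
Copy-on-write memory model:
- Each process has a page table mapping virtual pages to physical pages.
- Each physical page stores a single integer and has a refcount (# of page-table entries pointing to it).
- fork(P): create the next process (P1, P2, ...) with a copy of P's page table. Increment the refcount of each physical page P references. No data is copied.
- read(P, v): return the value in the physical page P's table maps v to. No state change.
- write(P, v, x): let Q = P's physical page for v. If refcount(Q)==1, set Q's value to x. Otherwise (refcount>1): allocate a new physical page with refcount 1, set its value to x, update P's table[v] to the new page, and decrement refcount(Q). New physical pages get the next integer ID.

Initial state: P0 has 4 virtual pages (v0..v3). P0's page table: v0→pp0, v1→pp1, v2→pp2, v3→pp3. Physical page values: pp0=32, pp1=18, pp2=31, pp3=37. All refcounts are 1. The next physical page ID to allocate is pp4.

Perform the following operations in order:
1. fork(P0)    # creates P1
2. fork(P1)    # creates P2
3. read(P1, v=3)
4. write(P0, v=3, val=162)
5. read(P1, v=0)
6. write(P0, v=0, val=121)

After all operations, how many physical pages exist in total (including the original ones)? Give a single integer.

Answer: 6

Derivation:
Op 1: fork(P0) -> P1. 4 ppages; refcounts: pp0:2 pp1:2 pp2:2 pp3:2
Op 2: fork(P1) -> P2. 4 ppages; refcounts: pp0:3 pp1:3 pp2:3 pp3:3
Op 3: read(P1, v3) -> 37. No state change.
Op 4: write(P0, v3, 162). refcount(pp3)=3>1 -> COPY to pp4. 5 ppages; refcounts: pp0:3 pp1:3 pp2:3 pp3:2 pp4:1
Op 5: read(P1, v0) -> 32. No state change.
Op 6: write(P0, v0, 121). refcount(pp0)=3>1 -> COPY to pp5. 6 ppages; refcounts: pp0:2 pp1:3 pp2:3 pp3:2 pp4:1 pp5:1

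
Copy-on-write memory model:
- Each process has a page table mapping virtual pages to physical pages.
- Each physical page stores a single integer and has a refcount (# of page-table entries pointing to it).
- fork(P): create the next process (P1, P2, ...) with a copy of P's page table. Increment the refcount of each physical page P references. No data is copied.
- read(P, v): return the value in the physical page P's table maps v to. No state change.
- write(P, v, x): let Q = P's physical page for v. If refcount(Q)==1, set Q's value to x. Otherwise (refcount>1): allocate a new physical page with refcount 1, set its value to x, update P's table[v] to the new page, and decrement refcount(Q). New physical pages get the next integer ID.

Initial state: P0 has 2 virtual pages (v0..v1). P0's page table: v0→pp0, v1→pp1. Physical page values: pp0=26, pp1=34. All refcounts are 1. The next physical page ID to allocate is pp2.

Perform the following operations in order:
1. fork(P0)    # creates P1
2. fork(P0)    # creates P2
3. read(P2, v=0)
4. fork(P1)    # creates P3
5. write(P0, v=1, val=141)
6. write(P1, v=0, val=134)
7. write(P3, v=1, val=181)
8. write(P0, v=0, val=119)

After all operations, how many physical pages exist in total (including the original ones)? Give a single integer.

Op 1: fork(P0) -> P1. 2 ppages; refcounts: pp0:2 pp1:2
Op 2: fork(P0) -> P2. 2 ppages; refcounts: pp0:3 pp1:3
Op 3: read(P2, v0) -> 26. No state change.
Op 4: fork(P1) -> P3. 2 ppages; refcounts: pp0:4 pp1:4
Op 5: write(P0, v1, 141). refcount(pp1)=4>1 -> COPY to pp2. 3 ppages; refcounts: pp0:4 pp1:3 pp2:1
Op 6: write(P1, v0, 134). refcount(pp0)=4>1 -> COPY to pp3. 4 ppages; refcounts: pp0:3 pp1:3 pp2:1 pp3:1
Op 7: write(P3, v1, 181). refcount(pp1)=3>1 -> COPY to pp4. 5 ppages; refcounts: pp0:3 pp1:2 pp2:1 pp3:1 pp4:1
Op 8: write(P0, v0, 119). refcount(pp0)=3>1 -> COPY to pp5. 6 ppages; refcounts: pp0:2 pp1:2 pp2:1 pp3:1 pp4:1 pp5:1

Answer: 6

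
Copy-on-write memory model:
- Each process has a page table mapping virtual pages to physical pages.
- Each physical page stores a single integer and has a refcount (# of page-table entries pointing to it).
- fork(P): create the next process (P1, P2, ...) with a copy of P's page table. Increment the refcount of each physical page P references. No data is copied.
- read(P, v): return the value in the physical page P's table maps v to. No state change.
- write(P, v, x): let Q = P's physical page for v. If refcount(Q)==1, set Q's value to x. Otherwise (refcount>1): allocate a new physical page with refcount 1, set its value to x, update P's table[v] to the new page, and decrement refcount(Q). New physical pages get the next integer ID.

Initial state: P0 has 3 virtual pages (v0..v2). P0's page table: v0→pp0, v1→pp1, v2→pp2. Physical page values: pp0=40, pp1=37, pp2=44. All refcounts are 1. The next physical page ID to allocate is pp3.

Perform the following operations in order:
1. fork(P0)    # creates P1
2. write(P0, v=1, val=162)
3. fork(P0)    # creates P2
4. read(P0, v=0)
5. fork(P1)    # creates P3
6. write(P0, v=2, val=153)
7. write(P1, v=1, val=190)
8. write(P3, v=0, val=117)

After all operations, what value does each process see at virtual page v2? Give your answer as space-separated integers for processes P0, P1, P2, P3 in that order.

Op 1: fork(P0) -> P1. 3 ppages; refcounts: pp0:2 pp1:2 pp2:2
Op 2: write(P0, v1, 162). refcount(pp1)=2>1 -> COPY to pp3. 4 ppages; refcounts: pp0:2 pp1:1 pp2:2 pp3:1
Op 3: fork(P0) -> P2. 4 ppages; refcounts: pp0:3 pp1:1 pp2:3 pp3:2
Op 4: read(P0, v0) -> 40. No state change.
Op 5: fork(P1) -> P3. 4 ppages; refcounts: pp0:4 pp1:2 pp2:4 pp3:2
Op 6: write(P0, v2, 153). refcount(pp2)=4>1 -> COPY to pp4. 5 ppages; refcounts: pp0:4 pp1:2 pp2:3 pp3:2 pp4:1
Op 7: write(P1, v1, 190). refcount(pp1)=2>1 -> COPY to pp5. 6 ppages; refcounts: pp0:4 pp1:1 pp2:3 pp3:2 pp4:1 pp5:1
Op 8: write(P3, v0, 117). refcount(pp0)=4>1 -> COPY to pp6. 7 ppages; refcounts: pp0:3 pp1:1 pp2:3 pp3:2 pp4:1 pp5:1 pp6:1
P0: v2 -> pp4 = 153
P1: v2 -> pp2 = 44
P2: v2 -> pp2 = 44
P3: v2 -> pp2 = 44

Answer: 153 44 44 44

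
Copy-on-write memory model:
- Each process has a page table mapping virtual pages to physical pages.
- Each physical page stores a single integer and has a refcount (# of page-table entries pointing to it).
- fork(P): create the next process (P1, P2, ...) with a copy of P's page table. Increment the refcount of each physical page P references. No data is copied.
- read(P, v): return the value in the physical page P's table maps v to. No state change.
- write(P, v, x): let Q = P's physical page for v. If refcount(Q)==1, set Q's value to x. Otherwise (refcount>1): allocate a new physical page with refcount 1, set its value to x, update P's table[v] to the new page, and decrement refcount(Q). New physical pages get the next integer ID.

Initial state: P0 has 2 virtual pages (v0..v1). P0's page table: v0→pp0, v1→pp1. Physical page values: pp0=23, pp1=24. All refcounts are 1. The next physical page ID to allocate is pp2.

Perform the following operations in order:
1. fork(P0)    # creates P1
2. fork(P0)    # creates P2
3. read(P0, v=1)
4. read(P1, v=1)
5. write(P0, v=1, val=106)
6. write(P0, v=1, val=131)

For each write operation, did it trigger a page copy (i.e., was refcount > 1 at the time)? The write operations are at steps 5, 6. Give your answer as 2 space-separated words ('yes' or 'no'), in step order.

Op 1: fork(P0) -> P1. 2 ppages; refcounts: pp0:2 pp1:2
Op 2: fork(P0) -> P2. 2 ppages; refcounts: pp0:3 pp1:3
Op 3: read(P0, v1) -> 24. No state change.
Op 4: read(P1, v1) -> 24. No state change.
Op 5: write(P0, v1, 106). refcount(pp1)=3>1 -> COPY to pp2. 3 ppages; refcounts: pp0:3 pp1:2 pp2:1
Op 6: write(P0, v1, 131). refcount(pp2)=1 -> write in place. 3 ppages; refcounts: pp0:3 pp1:2 pp2:1

yes no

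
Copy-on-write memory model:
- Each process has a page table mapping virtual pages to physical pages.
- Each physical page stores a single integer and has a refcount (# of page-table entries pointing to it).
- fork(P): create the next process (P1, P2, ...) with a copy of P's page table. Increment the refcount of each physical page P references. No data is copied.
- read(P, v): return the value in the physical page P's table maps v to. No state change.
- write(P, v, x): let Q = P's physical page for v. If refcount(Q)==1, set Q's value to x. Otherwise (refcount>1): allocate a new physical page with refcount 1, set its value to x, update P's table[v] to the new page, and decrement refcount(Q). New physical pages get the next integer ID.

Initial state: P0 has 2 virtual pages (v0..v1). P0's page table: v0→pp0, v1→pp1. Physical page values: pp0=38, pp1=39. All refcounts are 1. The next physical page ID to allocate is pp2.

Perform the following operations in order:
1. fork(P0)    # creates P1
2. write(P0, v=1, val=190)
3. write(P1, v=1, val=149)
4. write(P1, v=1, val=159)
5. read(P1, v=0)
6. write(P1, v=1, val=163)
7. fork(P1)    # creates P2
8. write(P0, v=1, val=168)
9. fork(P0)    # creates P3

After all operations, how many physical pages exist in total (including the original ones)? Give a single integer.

Answer: 3

Derivation:
Op 1: fork(P0) -> P1. 2 ppages; refcounts: pp0:2 pp1:2
Op 2: write(P0, v1, 190). refcount(pp1)=2>1 -> COPY to pp2. 3 ppages; refcounts: pp0:2 pp1:1 pp2:1
Op 3: write(P1, v1, 149). refcount(pp1)=1 -> write in place. 3 ppages; refcounts: pp0:2 pp1:1 pp2:1
Op 4: write(P1, v1, 159). refcount(pp1)=1 -> write in place. 3 ppages; refcounts: pp0:2 pp1:1 pp2:1
Op 5: read(P1, v0) -> 38. No state change.
Op 6: write(P1, v1, 163). refcount(pp1)=1 -> write in place. 3 ppages; refcounts: pp0:2 pp1:1 pp2:1
Op 7: fork(P1) -> P2. 3 ppages; refcounts: pp0:3 pp1:2 pp2:1
Op 8: write(P0, v1, 168). refcount(pp2)=1 -> write in place. 3 ppages; refcounts: pp0:3 pp1:2 pp2:1
Op 9: fork(P0) -> P3. 3 ppages; refcounts: pp0:4 pp1:2 pp2:2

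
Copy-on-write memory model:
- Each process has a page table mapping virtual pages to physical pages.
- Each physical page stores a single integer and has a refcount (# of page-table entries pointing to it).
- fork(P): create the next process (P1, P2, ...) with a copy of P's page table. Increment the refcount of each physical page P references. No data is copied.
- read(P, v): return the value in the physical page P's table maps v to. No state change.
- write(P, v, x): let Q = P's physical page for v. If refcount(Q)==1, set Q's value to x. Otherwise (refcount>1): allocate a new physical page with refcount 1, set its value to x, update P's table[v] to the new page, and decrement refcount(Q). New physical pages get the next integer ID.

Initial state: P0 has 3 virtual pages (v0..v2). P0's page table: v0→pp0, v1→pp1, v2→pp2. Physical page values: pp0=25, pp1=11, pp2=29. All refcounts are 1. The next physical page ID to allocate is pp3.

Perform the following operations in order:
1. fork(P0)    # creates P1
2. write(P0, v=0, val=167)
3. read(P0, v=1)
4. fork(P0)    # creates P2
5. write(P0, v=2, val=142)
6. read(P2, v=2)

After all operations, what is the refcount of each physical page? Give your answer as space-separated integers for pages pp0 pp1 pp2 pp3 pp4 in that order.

Answer: 1 3 2 2 1

Derivation:
Op 1: fork(P0) -> P1. 3 ppages; refcounts: pp0:2 pp1:2 pp2:2
Op 2: write(P0, v0, 167). refcount(pp0)=2>1 -> COPY to pp3. 4 ppages; refcounts: pp0:1 pp1:2 pp2:2 pp3:1
Op 3: read(P0, v1) -> 11. No state change.
Op 4: fork(P0) -> P2. 4 ppages; refcounts: pp0:1 pp1:3 pp2:3 pp3:2
Op 5: write(P0, v2, 142). refcount(pp2)=3>1 -> COPY to pp4. 5 ppages; refcounts: pp0:1 pp1:3 pp2:2 pp3:2 pp4:1
Op 6: read(P2, v2) -> 29. No state change.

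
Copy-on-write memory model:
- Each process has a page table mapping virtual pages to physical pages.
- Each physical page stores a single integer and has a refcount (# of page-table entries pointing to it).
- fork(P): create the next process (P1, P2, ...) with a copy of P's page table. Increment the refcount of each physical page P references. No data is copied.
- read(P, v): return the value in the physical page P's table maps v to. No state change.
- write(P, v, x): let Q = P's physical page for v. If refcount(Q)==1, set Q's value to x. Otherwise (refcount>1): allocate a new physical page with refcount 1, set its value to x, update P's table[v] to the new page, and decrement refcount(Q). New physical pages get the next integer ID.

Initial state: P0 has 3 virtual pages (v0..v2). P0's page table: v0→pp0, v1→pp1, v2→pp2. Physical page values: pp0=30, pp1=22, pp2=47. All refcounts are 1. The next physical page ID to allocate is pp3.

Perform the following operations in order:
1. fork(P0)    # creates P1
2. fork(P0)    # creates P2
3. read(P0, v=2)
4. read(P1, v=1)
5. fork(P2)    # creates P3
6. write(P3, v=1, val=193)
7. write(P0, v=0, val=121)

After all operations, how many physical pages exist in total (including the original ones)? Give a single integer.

Op 1: fork(P0) -> P1. 3 ppages; refcounts: pp0:2 pp1:2 pp2:2
Op 2: fork(P0) -> P2. 3 ppages; refcounts: pp0:3 pp1:3 pp2:3
Op 3: read(P0, v2) -> 47. No state change.
Op 4: read(P1, v1) -> 22. No state change.
Op 5: fork(P2) -> P3. 3 ppages; refcounts: pp0:4 pp1:4 pp2:4
Op 6: write(P3, v1, 193). refcount(pp1)=4>1 -> COPY to pp3. 4 ppages; refcounts: pp0:4 pp1:3 pp2:4 pp3:1
Op 7: write(P0, v0, 121). refcount(pp0)=4>1 -> COPY to pp4. 5 ppages; refcounts: pp0:3 pp1:3 pp2:4 pp3:1 pp4:1

Answer: 5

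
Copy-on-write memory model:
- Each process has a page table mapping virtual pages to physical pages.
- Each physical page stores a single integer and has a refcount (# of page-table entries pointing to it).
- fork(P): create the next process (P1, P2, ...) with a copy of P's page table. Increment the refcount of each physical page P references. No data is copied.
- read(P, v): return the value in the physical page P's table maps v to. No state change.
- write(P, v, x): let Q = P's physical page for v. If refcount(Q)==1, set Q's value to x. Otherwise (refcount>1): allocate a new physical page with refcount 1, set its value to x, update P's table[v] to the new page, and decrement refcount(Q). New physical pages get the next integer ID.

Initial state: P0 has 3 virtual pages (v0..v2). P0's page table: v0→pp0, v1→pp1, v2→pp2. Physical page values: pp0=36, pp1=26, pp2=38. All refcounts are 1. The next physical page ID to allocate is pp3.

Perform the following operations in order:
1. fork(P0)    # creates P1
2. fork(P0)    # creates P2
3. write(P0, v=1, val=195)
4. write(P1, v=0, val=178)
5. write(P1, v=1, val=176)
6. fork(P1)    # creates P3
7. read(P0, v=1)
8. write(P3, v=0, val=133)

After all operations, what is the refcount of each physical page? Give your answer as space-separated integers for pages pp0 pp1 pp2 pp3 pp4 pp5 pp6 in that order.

Op 1: fork(P0) -> P1. 3 ppages; refcounts: pp0:2 pp1:2 pp2:2
Op 2: fork(P0) -> P2. 3 ppages; refcounts: pp0:3 pp1:3 pp2:3
Op 3: write(P0, v1, 195). refcount(pp1)=3>1 -> COPY to pp3. 4 ppages; refcounts: pp0:3 pp1:2 pp2:3 pp3:1
Op 4: write(P1, v0, 178). refcount(pp0)=3>1 -> COPY to pp4. 5 ppages; refcounts: pp0:2 pp1:2 pp2:3 pp3:1 pp4:1
Op 5: write(P1, v1, 176). refcount(pp1)=2>1 -> COPY to pp5. 6 ppages; refcounts: pp0:2 pp1:1 pp2:3 pp3:1 pp4:1 pp5:1
Op 6: fork(P1) -> P3. 6 ppages; refcounts: pp0:2 pp1:1 pp2:4 pp3:1 pp4:2 pp5:2
Op 7: read(P0, v1) -> 195. No state change.
Op 8: write(P3, v0, 133). refcount(pp4)=2>1 -> COPY to pp6. 7 ppages; refcounts: pp0:2 pp1:1 pp2:4 pp3:1 pp4:1 pp5:2 pp6:1

Answer: 2 1 4 1 1 2 1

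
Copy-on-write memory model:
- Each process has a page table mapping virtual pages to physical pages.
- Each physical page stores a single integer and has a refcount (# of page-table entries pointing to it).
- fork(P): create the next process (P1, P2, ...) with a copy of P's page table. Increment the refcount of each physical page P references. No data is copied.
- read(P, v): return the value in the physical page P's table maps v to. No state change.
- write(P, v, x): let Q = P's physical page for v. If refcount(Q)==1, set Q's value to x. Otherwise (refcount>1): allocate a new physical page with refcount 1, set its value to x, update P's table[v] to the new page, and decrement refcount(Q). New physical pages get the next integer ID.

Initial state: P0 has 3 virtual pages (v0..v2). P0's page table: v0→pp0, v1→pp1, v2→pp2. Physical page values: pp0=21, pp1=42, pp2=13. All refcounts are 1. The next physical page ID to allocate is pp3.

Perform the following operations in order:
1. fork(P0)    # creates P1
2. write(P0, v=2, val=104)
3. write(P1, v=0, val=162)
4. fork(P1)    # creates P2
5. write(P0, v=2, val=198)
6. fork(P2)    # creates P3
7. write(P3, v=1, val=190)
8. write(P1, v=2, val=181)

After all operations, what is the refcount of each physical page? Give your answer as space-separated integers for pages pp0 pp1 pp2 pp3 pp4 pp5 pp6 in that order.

Op 1: fork(P0) -> P1. 3 ppages; refcounts: pp0:2 pp1:2 pp2:2
Op 2: write(P0, v2, 104). refcount(pp2)=2>1 -> COPY to pp3. 4 ppages; refcounts: pp0:2 pp1:2 pp2:1 pp3:1
Op 3: write(P1, v0, 162). refcount(pp0)=2>1 -> COPY to pp4. 5 ppages; refcounts: pp0:1 pp1:2 pp2:1 pp3:1 pp4:1
Op 4: fork(P1) -> P2. 5 ppages; refcounts: pp0:1 pp1:3 pp2:2 pp3:1 pp4:2
Op 5: write(P0, v2, 198). refcount(pp3)=1 -> write in place. 5 ppages; refcounts: pp0:1 pp1:3 pp2:2 pp3:1 pp4:2
Op 6: fork(P2) -> P3. 5 ppages; refcounts: pp0:1 pp1:4 pp2:3 pp3:1 pp4:3
Op 7: write(P3, v1, 190). refcount(pp1)=4>1 -> COPY to pp5. 6 ppages; refcounts: pp0:1 pp1:3 pp2:3 pp3:1 pp4:3 pp5:1
Op 8: write(P1, v2, 181). refcount(pp2)=3>1 -> COPY to pp6. 7 ppages; refcounts: pp0:1 pp1:3 pp2:2 pp3:1 pp4:3 pp5:1 pp6:1

Answer: 1 3 2 1 3 1 1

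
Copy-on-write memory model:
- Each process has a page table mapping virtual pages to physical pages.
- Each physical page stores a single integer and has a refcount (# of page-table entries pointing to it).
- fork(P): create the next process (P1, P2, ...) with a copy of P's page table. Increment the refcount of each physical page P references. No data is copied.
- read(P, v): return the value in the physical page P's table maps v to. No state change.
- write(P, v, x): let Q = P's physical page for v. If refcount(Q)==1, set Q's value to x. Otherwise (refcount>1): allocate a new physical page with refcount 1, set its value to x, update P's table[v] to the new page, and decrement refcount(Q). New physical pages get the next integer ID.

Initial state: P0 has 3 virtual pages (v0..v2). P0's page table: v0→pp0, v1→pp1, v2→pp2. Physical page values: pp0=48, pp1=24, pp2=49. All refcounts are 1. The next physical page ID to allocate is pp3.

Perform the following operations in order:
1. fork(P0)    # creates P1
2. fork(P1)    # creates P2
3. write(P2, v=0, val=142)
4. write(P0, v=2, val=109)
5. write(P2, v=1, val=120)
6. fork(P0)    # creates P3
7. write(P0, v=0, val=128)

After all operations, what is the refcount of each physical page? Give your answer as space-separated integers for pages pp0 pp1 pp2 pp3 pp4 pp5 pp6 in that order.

Answer: 2 3 2 1 2 1 1

Derivation:
Op 1: fork(P0) -> P1. 3 ppages; refcounts: pp0:2 pp1:2 pp2:2
Op 2: fork(P1) -> P2. 3 ppages; refcounts: pp0:3 pp1:3 pp2:3
Op 3: write(P2, v0, 142). refcount(pp0)=3>1 -> COPY to pp3. 4 ppages; refcounts: pp0:2 pp1:3 pp2:3 pp3:1
Op 4: write(P0, v2, 109). refcount(pp2)=3>1 -> COPY to pp4. 5 ppages; refcounts: pp0:2 pp1:3 pp2:2 pp3:1 pp4:1
Op 5: write(P2, v1, 120). refcount(pp1)=3>1 -> COPY to pp5. 6 ppages; refcounts: pp0:2 pp1:2 pp2:2 pp3:1 pp4:1 pp5:1
Op 6: fork(P0) -> P3. 6 ppages; refcounts: pp0:3 pp1:3 pp2:2 pp3:1 pp4:2 pp5:1
Op 7: write(P0, v0, 128). refcount(pp0)=3>1 -> COPY to pp6. 7 ppages; refcounts: pp0:2 pp1:3 pp2:2 pp3:1 pp4:2 pp5:1 pp6:1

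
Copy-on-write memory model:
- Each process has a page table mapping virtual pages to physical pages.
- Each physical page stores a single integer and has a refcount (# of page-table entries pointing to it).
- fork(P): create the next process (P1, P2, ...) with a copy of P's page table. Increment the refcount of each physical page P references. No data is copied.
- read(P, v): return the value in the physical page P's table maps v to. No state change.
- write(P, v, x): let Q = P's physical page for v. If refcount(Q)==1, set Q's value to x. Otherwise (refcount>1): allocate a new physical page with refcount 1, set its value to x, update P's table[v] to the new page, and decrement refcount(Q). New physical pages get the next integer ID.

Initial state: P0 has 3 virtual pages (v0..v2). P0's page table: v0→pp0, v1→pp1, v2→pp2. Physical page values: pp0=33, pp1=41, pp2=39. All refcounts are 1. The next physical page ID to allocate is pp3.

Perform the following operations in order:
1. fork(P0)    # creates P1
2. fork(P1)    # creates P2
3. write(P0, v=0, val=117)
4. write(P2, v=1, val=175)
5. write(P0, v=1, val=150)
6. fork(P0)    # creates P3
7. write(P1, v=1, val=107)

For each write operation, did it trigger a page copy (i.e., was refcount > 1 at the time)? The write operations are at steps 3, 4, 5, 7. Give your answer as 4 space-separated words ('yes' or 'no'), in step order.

Op 1: fork(P0) -> P1. 3 ppages; refcounts: pp0:2 pp1:2 pp2:2
Op 2: fork(P1) -> P2. 3 ppages; refcounts: pp0:3 pp1:3 pp2:3
Op 3: write(P0, v0, 117). refcount(pp0)=3>1 -> COPY to pp3. 4 ppages; refcounts: pp0:2 pp1:3 pp2:3 pp3:1
Op 4: write(P2, v1, 175). refcount(pp1)=3>1 -> COPY to pp4. 5 ppages; refcounts: pp0:2 pp1:2 pp2:3 pp3:1 pp4:1
Op 5: write(P0, v1, 150). refcount(pp1)=2>1 -> COPY to pp5. 6 ppages; refcounts: pp0:2 pp1:1 pp2:3 pp3:1 pp4:1 pp5:1
Op 6: fork(P0) -> P3. 6 ppages; refcounts: pp0:2 pp1:1 pp2:4 pp3:2 pp4:1 pp5:2
Op 7: write(P1, v1, 107). refcount(pp1)=1 -> write in place. 6 ppages; refcounts: pp0:2 pp1:1 pp2:4 pp3:2 pp4:1 pp5:2

yes yes yes no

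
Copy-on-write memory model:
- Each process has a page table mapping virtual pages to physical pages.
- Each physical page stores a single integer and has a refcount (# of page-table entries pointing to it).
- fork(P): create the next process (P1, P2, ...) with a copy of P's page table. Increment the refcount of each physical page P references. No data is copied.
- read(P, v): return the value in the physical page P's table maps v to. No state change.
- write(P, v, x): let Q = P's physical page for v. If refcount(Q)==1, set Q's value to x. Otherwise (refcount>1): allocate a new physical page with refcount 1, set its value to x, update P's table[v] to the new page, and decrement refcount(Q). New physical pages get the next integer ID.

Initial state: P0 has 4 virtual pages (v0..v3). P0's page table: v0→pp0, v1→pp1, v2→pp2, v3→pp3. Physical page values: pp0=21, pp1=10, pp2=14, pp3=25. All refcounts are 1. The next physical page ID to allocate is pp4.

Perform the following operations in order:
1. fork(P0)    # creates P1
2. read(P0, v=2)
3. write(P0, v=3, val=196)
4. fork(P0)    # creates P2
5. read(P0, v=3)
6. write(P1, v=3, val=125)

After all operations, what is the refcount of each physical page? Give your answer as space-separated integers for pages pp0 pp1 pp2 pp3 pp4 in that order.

Answer: 3 3 3 1 2

Derivation:
Op 1: fork(P0) -> P1. 4 ppages; refcounts: pp0:2 pp1:2 pp2:2 pp3:2
Op 2: read(P0, v2) -> 14. No state change.
Op 3: write(P0, v3, 196). refcount(pp3)=2>1 -> COPY to pp4. 5 ppages; refcounts: pp0:2 pp1:2 pp2:2 pp3:1 pp4:1
Op 4: fork(P0) -> P2. 5 ppages; refcounts: pp0:3 pp1:3 pp2:3 pp3:1 pp4:2
Op 5: read(P0, v3) -> 196. No state change.
Op 6: write(P1, v3, 125). refcount(pp3)=1 -> write in place. 5 ppages; refcounts: pp0:3 pp1:3 pp2:3 pp3:1 pp4:2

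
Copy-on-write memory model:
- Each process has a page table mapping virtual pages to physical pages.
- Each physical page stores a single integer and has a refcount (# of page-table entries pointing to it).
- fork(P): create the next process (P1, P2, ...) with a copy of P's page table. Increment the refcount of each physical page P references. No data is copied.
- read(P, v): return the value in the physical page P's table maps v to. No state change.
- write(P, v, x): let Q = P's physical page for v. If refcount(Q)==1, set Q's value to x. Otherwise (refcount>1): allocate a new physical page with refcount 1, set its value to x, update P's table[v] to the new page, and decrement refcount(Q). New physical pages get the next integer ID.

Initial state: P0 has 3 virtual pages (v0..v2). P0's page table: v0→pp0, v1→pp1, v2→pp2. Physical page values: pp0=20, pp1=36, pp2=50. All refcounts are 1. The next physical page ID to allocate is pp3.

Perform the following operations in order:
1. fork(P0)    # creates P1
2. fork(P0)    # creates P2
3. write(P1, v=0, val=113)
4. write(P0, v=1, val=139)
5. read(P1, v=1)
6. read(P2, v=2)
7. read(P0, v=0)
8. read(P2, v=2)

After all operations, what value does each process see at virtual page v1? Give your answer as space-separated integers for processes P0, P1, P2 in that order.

Op 1: fork(P0) -> P1. 3 ppages; refcounts: pp0:2 pp1:2 pp2:2
Op 2: fork(P0) -> P2. 3 ppages; refcounts: pp0:3 pp1:3 pp2:3
Op 3: write(P1, v0, 113). refcount(pp0)=3>1 -> COPY to pp3. 4 ppages; refcounts: pp0:2 pp1:3 pp2:3 pp3:1
Op 4: write(P0, v1, 139). refcount(pp1)=3>1 -> COPY to pp4. 5 ppages; refcounts: pp0:2 pp1:2 pp2:3 pp3:1 pp4:1
Op 5: read(P1, v1) -> 36. No state change.
Op 6: read(P2, v2) -> 50. No state change.
Op 7: read(P0, v0) -> 20. No state change.
Op 8: read(P2, v2) -> 50. No state change.
P0: v1 -> pp4 = 139
P1: v1 -> pp1 = 36
P2: v1 -> pp1 = 36

Answer: 139 36 36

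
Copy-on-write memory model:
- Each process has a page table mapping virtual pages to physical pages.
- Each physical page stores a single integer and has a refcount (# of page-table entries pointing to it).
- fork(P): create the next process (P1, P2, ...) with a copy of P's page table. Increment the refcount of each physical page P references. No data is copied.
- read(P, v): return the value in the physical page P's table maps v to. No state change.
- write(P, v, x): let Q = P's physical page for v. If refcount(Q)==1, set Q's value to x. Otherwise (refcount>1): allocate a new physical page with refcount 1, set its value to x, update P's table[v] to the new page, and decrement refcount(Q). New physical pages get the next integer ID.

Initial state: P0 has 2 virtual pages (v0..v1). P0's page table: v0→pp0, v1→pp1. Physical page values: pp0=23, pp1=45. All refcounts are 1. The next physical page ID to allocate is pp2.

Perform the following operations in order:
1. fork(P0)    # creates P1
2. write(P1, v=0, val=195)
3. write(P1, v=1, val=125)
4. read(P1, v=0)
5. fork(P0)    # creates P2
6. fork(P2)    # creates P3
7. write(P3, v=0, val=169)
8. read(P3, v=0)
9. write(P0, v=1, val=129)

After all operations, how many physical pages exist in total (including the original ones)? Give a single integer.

Op 1: fork(P0) -> P1. 2 ppages; refcounts: pp0:2 pp1:2
Op 2: write(P1, v0, 195). refcount(pp0)=2>1 -> COPY to pp2. 3 ppages; refcounts: pp0:1 pp1:2 pp2:1
Op 3: write(P1, v1, 125). refcount(pp1)=2>1 -> COPY to pp3. 4 ppages; refcounts: pp0:1 pp1:1 pp2:1 pp3:1
Op 4: read(P1, v0) -> 195. No state change.
Op 5: fork(P0) -> P2. 4 ppages; refcounts: pp0:2 pp1:2 pp2:1 pp3:1
Op 6: fork(P2) -> P3. 4 ppages; refcounts: pp0:3 pp1:3 pp2:1 pp3:1
Op 7: write(P3, v0, 169). refcount(pp0)=3>1 -> COPY to pp4. 5 ppages; refcounts: pp0:2 pp1:3 pp2:1 pp3:1 pp4:1
Op 8: read(P3, v0) -> 169. No state change.
Op 9: write(P0, v1, 129). refcount(pp1)=3>1 -> COPY to pp5. 6 ppages; refcounts: pp0:2 pp1:2 pp2:1 pp3:1 pp4:1 pp5:1

Answer: 6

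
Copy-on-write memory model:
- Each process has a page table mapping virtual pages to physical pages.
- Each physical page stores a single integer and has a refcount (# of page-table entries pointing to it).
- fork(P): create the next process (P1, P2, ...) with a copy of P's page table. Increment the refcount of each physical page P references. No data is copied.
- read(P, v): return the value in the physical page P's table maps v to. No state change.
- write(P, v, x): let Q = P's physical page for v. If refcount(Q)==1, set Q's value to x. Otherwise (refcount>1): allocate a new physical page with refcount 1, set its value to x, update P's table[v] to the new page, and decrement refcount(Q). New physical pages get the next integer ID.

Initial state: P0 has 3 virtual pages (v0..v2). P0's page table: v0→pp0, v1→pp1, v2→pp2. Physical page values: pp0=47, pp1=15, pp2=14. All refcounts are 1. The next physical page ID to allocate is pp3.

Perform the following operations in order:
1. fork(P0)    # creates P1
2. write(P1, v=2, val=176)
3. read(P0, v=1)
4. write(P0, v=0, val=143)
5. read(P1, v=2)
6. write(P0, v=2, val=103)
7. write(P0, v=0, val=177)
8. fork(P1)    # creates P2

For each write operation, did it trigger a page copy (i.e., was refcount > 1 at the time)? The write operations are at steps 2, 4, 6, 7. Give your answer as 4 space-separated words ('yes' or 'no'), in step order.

Op 1: fork(P0) -> P1. 3 ppages; refcounts: pp0:2 pp1:2 pp2:2
Op 2: write(P1, v2, 176). refcount(pp2)=2>1 -> COPY to pp3. 4 ppages; refcounts: pp0:2 pp1:2 pp2:1 pp3:1
Op 3: read(P0, v1) -> 15. No state change.
Op 4: write(P0, v0, 143). refcount(pp0)=2>1 -> COPY to pp4. 5 ppages; refcounts: pp0:1 pp1:2 pp2:1 pp3:1 pp4:1
Op 5: read(P1, v2) -> 176. No state change.
Op 6: write(P0, v2, 103). refcount(pp2)=1 -> write in place. 5 ppages; refcounts: pp0:1 pp1:2 pp2:1 pp3:1 pp4:1
Op 7: write(P0, v0, 177). refcount(pp4)=1 -> write in place. 5 ppages; refcounts: pp0:1 pp1:2 pp2:1 pp3:1 pp4:1
Op 8: fork(P1) -> P2. 5 ppages; refcounts: pp0:2 pp1:3 pp2:1 pp3:2 pp4:1

yes yes no no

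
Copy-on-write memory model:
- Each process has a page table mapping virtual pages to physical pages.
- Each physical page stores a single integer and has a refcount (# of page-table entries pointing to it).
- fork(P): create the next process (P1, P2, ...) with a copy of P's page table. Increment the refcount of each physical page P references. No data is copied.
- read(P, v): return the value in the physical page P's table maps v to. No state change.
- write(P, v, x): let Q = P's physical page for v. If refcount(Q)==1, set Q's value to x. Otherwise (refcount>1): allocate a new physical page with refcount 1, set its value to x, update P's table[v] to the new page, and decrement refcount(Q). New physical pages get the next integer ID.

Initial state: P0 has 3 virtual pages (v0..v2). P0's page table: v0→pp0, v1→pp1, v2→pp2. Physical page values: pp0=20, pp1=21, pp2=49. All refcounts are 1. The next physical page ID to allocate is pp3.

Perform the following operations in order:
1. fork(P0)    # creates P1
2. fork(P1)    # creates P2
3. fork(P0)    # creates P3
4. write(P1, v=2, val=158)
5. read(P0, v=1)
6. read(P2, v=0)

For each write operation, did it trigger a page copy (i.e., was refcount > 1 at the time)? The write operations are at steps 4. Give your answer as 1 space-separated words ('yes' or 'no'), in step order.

Op 1: fork(P0) -> P1. 3 ppages; refcounts: pp0:2 pp1:2 pp2:2
Op 2: fork(P1) -> P2. 3 ppages; refcounts: pp0:3 pp1:3 pp2:3
Op 3: fork(P0) -> P3. 3 ppages; refcounts: pp0:4 pp1:4 pp2:4
Op 4: write(P1, v2, 158). refcount(pp2)=4>1 -> COPY to pp3. 4 ppages; refcounts: pp0:4 pp1:4 pp2:3 pp3:1
Op 5: read(P0, v1) -> 21. No state change.
Op 6: read(P2, v0) -> 20. No state change.

yes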